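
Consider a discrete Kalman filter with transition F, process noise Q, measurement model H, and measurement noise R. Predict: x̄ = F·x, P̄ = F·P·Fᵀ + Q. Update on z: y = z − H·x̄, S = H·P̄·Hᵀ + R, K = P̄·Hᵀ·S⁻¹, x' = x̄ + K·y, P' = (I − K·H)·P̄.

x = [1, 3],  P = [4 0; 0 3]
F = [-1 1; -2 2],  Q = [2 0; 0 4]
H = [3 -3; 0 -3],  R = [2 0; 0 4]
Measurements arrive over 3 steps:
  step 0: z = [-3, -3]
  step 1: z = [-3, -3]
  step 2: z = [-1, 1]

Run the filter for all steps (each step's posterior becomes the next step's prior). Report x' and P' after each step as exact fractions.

step 0: x̄ = F·x = [2, 4]
step 0: P̄ = F·P·Fᵀ + Q = [9 14; 14 32]
step 0: y = z − H·x̄ = [3, 9]
step 0: S = H·P̄·Hᵀ + R = [119 162; 162 292]
step 0: K = P̄·Hᵀ·S⁻¹ = [303/1063 -321/1063; -27/1063 -669/2126]
step 0: x' = x̄ + K·y = [146/1063, 2321/2126]
step 0: P' = (I − K·H)·P̄ = [630/1063 428/1063; 428/1063 446/1063]
step 1: x̄ = F·x = [2029/2126, 2029/1063]
step 1: P̄ = F·P·Fᵀ + Q = [2346/1063 440/1063; 440/1063 5132/1063]
step 1: y = z − H·x̄ = [-291/2126, 2898/1063]
step 1: S = H·P̄·Hᵀ + R = [61508/1063 42228/1063; 42228/1063 50440/1063]
step 1: K = P̄·Hᵀ·S⁻¹ = [20235/77567 -37941/155134; -3519/77567 -20730/77567]
step 1: x' = x̄ + K·y = [19540/77567, 184045/155134]
step 1: P' = (I − K·H)·P̄ = [38784/77567 25294/77567; 25294/77567 27640/77567]
step 2: x̄ = F·x = [144965/155134, 144965/77567]
step 2: P̄ = F·P·Fᵀ + Q = [170970/77567 31672/77567; 31672/77567 373612/77567]
step 2: y = z − H·x̄ = [279761/155134, 512462/77567]
step 2: S = H·P̄·Hᵀ + R = [4486276/77567 3077460/77567; 3077460/77567 3672776/77567]
step 2: K = P̄·Hᵀ·S⁻¹ = [1472307/5645383 -2759421/11290766; -256455/5645383 -1507938/5645383]
step 2: x' = x̄ + K·y = [-1184920/5645383, 251369/11290766]
step 2: P' = (I − K·H)·P̄ = [2821152/5645383 1839614/5645383; 1839614/5645383 2010584/5645383]

step 0: x' = [146/1063, 2321/2126], P' = [630/1063 428/1063; 428/1063 446/1063]
step 1: x' = [19540/77567, 184045/155134], P' = [38784/77567 25294/77567; 25294/77567 27640/77567]
step 2: x' = [-1184920/5645383, 251369/11290766], P' = [2821152/5645383 1839614/5645383; 1839614/5645383 2010584/5645383]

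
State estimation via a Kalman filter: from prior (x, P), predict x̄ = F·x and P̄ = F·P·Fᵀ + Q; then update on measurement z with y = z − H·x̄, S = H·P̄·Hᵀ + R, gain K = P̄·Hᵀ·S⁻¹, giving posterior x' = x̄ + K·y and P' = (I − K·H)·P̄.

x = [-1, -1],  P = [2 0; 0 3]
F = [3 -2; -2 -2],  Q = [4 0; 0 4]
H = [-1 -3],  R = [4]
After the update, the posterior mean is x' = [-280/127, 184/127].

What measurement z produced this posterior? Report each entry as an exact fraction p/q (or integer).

x̄ = F·x = [-1, 4]
P̄ = F·P·Fᵀ + Q = [34 0; 0 24]
S = H·P̄·Hᵀ + R = [254]
K = P̄·Hᵀ·S⁻¹ = [-17/127; -36/127]
x' − x̄ = [-153/127, -324/127] = K·y
y = (KᵀK)⁻¹·Kᵀ·(x' − x̄) = [9]
z = y + H·x̄ = [9] + [-11] = [-2]

z = [-2]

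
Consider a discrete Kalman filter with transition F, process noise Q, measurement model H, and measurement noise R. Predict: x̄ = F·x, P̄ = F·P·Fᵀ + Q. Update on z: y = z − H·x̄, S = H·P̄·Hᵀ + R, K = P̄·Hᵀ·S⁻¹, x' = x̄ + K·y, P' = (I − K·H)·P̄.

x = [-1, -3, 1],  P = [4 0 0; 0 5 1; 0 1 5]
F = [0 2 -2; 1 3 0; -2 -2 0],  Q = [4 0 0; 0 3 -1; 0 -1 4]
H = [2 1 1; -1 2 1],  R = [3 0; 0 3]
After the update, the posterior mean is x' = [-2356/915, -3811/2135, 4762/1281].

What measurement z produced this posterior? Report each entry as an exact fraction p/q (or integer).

z = [-3, 3]

x̄ = F·x = [-8, -10, 8]
P̄ = F·P·Fᵀ + Q = [36 24 -16; 24 52 -39; -16 -39 40]
S = H·P̄·Hᵀ + R = [193 11; 11 67]
K = P̄·Hᵀ·S⁻¹ = [386/915 -118/915; 606/2135 1207/2135; -367/2562 -781/2562]
x' − x̄ = [4964/915, 17539/2135, -5486/1281] = K·y
y = (KᵀK)⁻¹·Kᵀ·(x' − x̄) = [15, 7]
z = y + H·x̄ = [15, 7] + [-18, -4] = [-3, 3]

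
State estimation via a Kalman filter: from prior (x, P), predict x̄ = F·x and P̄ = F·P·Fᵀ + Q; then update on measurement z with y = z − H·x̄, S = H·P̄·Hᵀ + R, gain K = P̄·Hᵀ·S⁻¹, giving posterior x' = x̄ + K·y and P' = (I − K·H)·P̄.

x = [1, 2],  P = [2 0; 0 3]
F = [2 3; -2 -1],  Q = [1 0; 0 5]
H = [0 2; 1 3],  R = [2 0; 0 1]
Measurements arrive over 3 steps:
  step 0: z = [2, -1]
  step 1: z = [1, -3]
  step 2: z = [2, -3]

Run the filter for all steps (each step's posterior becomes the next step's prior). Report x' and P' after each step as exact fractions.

step 0: x̄ = F·x = [8, -4]
step 0: P̄ = F·P·Fᵀ + Q = [36 -17; -17 16]
step 0: y = z − H·x̄ = [10, 3]
step 0: S = H·P̄·Hᵀ + R = [66 62; 62 79]
step 0: K = P̄·Hᵀ·S⁻¹ = [-878/685 559/685; 303/685 31/685]
step 0: x' = x̄ + K·y = [-1623/685, 383/685]
step 0: P' = (I − K·H)·P̄ = [3193/685 -878/685; -878/685 303/685]
step 1: x̄ = F·x = [-2097/685, 2863/685]
step 1: P̄ = F·P·Fᵀ + Q = [5648/685 -6657/685; -6657/685 12988/685]
step 1: y = z − H·x̄ = [-5041/685, -8547/685]
step 1: S = H·P̄·Hᵀ + R = [53322/685 64614/685; 64614/685 83283/685]
step 1: K = P̄·Hᵀ·S⁻¹ = [-44614/64683 23489/64683; 18461/64683 10769/64683]
step 1: x' = x̄ + K·y = [-162776/64683, 121/64683]
step 1: P' = (I − K·H)·P̄ = [157331/64683 -44614/64683; -44614/64683 18461/64683]
step 2: x̄ = F·x = [-325189/64683, 36159/7187]
step 2: P̄ = F·P·Fᵀ + Q = [324788/64683 -109265/21561; -109265/21561 264248/21561]
step 2: y = z − H·x̄ = [-57944/7187, -845153/64683]
step 2: S = H·P̄·Hᵀ + R = [1100114/21561 1366958/21561; 1366958/21561 5557397/64683]
step 2: K = P̄·Hᵀ·S⁻¹ = [-21857766/35344909 11940463/35344909; 9336359/35344909 6151311/35344909]
step 2: x' = x̄ + K·y = [-157484288/35344909, 22179804/35344909]
step 2: P' = (I − K·H)·P̄ = [77513761/35344909 -21857766/35344909; -21857766/35344909 9336359/35344909]

step 0: x' = [-1623/685, 383/685], P' = [3193/685 -878/685; -878/685 303/685]
step 1: x' = [-162776/64683, 121/64683], P' = [157331/64683 -44614/64683; -44614/64683 18461/64683]
step 2: x' = [-157484288/35344909, 22179804/35344909], P' = [77513761/35344909 -21857766/35344909; -21857766/35344909 9336359/35344909]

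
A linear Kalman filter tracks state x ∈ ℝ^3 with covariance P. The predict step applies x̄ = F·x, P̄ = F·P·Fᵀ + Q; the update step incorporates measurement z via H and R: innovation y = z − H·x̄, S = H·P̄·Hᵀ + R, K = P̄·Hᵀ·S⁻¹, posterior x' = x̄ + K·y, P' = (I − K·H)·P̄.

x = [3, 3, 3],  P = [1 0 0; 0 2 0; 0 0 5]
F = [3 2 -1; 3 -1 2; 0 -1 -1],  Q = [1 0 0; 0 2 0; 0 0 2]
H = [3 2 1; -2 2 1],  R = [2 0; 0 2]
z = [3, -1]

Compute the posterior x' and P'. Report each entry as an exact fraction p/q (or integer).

x̄ = F·x = [12, 12, -6]
P̄ = F·P·Fᵀ + Q = [23 -5 1; -5 33 -8; 1 -8 9]
y = z − H·x̄ = [-51, 5]
S = H·P̄·Hᵀ + R = [264 -38; -38 239]
K = P̄·Hᵀ·S⁻¹ = [6125/30826 -3060/15413; 12861/61652 9793/30826; -649/30826 -632/15413]
x' = x̄ + K·y = [26937/30826, 181843/61652, -158177/30826]
P' = (I − K·H)·P̄ = [2449/15413 -1345/30826 123/15413; -1345/30826 149645/61652 -132749/30826; 123/15413 -132749/30826 131731/15413]

x' = [26937/30826, 181843/61652, -158177/30826]
P' = [2449/15413 -1345/30826 123/15413; -1345/30826 149645/61652 -132749/30826; 123/15413 -132749/30826 131731/15413]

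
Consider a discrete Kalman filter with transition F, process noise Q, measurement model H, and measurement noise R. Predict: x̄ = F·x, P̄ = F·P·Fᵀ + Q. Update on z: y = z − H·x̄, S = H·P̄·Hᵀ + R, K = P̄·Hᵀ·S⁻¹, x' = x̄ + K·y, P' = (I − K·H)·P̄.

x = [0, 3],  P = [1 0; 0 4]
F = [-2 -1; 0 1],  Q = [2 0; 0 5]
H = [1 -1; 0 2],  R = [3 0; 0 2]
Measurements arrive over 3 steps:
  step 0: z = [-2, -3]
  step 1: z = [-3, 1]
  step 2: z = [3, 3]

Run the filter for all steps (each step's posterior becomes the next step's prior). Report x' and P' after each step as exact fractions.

step 0: x̄ = F·x = [-3, 3]
step 0: P̄ = F·P·Fᵀ + Q = [10 -4; -4 9]
step 0: y = z − H·x̄ = [4, -9]
step 0: S = H·P̄·Hᵀ + R = [30 -26; -26 38]
step 0: K = P̄·Hᵀ·S⁻¹ = [81/116 31/116; -13/232 101/232]
step 0: x' = x̄ + K·y = [-303/116, -265/232]
step 0: P' = (I − K·H)·P̄ = [137/58 31/116; 31/116 101/232]
step 1: x̄ = F·x = [1477/232, -265/232]
step 1: P̄ = F·P·Fᵀ + Q = [3005/232 -225/232; -225/232 1261/232]
step 1: y = z − H·x̄ = [-1219/116, 381/116]
step 1: S = H·P̄·Hᵀ + R = [1353/58 -743/58; -743/58 1377/58]
step 1: K = P̄·Hᵀ·S⁻¹ = [8865/11302 1930/5651; -743/22604 9949/22604]
step 1: x' = x̄ + K·y = [-4264/5651, 7333/11302]
step 1: P' = (I − K·H)·P̄ = [30455/11302 1930/5651; 1930/5651 9949/22604]
step 2: x̄ = F·x = [9723/11302, 7333/11302]
step 2: P̄ = F·P·Fᵀ + Q = [329677/22604 -25389/22604; -25389/22604 122969/22604]
step 2: y = z − H·x̄ = [15758/5651, 9620/5651]
step 2: S = H·P̄·Hᵀ + R = [142809/5651 -74179/5651; -74179/5651 134271/5651]
step 2: K = P̄·Hᵀ·S⁻¹ = [971253/1209749 844403/2419498; -74179/2419498 533470/1209749]
step 2: x' = x̄ + K·y = [8935685/2419498, 3179285/2419498]
step 2: P' = (I − K·H)·P̄ = [6671921/2419498 844403/2419498; 844403/2419498 533470/1209749]

step 0: x' = [-303/116, -265/232], P' = [137/58 31/116; 31/116 101/232]
step 1: x' = [-4264/5651, 7333/11302], P' = [30455/11302 1930/5651; 1930/5651 9949/22604]
step 2: x' = [8935685/2419498, 3179285/2419498], P' = [6671921/2419498 844403/2419498; 844403/2419498 533470/1209749]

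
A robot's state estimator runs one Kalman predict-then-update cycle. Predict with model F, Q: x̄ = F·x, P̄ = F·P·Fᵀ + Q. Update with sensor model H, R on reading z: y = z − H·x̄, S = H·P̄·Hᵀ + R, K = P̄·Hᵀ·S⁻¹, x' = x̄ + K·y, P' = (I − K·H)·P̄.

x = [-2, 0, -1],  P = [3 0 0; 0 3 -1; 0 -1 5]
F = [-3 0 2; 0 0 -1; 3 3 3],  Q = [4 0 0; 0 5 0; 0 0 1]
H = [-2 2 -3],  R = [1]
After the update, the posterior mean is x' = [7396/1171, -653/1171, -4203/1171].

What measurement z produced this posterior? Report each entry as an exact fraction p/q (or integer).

x̄ = F·x = [4, 1, -9]
P̄ = F·P·Fᵀ + Q = [51 -10 -3; -10 10 -12; -3 -12 82]
S = H·P̄·Hᵀ + R = [1171]
K = P̄·Hᵀ·S⁻¹ = [-113/1171; 76/1171; -264/1171]
x' − x̄ = [2712/1171, -1824/1171, 6336/1171] = K·y
y = (KᵀK)⁻¹·Kᵀ·(x' − x̄) = [-24]
z = y + H·x̄ = [-24] + [21] = [-3]

z = [-3]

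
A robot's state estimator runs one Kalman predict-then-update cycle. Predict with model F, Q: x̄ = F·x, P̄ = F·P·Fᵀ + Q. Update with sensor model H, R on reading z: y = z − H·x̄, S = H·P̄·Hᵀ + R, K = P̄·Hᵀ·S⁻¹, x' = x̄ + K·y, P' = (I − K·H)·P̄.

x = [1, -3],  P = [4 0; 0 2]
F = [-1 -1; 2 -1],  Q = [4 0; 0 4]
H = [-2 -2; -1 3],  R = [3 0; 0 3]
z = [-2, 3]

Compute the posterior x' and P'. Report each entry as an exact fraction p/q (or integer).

x̄ = F·x = [2, 5]
P̄ = F·P·Fᵀ + Q = [10 -6; -6 22]
y = z − H·x̄ = [12, -10]
S = H·P̄·Hᵀ + R = [83 -88; -88 247]
K = P̄·Hᵀ·S⁻¹ = [-4440/12757 -3028/12757; -1568/12757 3160/12757]
x' = x̄ + K·y = [2514/12757, 13369/12757]
P' = (I − K·H)·P̄ = [7266/12757 -606/12757; -606/12757 2958/12757]

x' = [2514/12757, 13369/12757]
P' = [7266/12757 -606/12757; -606/12757 2958/12757]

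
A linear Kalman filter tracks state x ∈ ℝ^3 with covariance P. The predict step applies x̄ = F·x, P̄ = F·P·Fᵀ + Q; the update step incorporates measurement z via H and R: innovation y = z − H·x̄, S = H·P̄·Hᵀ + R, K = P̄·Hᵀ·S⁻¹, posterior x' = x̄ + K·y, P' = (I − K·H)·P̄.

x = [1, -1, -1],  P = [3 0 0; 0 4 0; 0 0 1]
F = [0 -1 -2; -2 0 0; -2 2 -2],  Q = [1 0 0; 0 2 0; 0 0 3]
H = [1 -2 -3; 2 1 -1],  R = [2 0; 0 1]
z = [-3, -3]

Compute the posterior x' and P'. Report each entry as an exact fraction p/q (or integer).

x̄ = F·x = [3, -2, -2]
P̄ = F·P·Fᵀ + Q = [9 0 -4; 0 14 12; -4 12 35]
y = z − H·x̄ = [-16, -9]
S = H·P̄·Hᵀ + R = [550 111; 111 78]
K = P̄·Hᵀ·S⁻¹ = [-268/10193 9769/30579; -1738/10193 8204/30579; -2311/10193 -2287/30579]
x' = x̄ + K·y = [5560/10193, -17190/10193, 23451/10193]
P' = (I − K·H)·P̄ = [77177/30579 -70994/30579 73591/30579; -70994/30579 78002/30579 -72190/30579; 73591/30579 -72190/30579 77279/30579]

x' = [5560/10193, -17190/10193, 23451/10193]
P' = [77177/30579 -70994/30579 73591/30579; -70994/30579 78002/30579 -72190/30579; 73591/30579 -72190/30579 77279/30579]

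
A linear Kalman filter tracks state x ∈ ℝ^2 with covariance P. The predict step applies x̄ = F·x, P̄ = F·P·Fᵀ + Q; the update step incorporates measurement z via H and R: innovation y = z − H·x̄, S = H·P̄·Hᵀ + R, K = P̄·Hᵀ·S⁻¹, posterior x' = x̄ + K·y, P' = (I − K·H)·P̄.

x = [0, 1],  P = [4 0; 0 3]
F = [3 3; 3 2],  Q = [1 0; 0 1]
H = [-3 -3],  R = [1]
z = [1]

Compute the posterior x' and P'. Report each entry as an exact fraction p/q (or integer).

x' = [153/995, -482/995]
P' = [1022/995 -963/995; -963/995 2029/1990]

x̄ = F·x = [3, 2]
P̄ = F·P·Fᵀ + Q = [64 54; 54 49]
y = z − H·x̄ = [16]
S = H·P̄·Hᵀ + R = [1990]
K = P̄·Hᵀ·S⁻¹ = [-177/995; -309/1990]
x' = x̄ + K·y = [153/995, -482/995]
P' = (I − K·H)·P̄ = [1022/995 -963/995; -963/995 2029/1990]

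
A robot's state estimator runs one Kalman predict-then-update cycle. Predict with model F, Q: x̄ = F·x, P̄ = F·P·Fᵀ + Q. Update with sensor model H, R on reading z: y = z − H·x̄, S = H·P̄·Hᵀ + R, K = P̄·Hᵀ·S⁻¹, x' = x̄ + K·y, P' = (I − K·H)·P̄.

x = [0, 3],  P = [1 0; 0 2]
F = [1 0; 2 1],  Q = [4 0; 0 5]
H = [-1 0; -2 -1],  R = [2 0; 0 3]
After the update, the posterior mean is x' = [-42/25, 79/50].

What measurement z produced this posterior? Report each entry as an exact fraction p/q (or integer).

x̄ = F·x = [0, 3]
P̄ = F·P·Fᵀ + Q = [5 2; 2 11]
S = H·P̄·Hᵀ + R = [7 12; 12 42]
K = P̄·Hᵀ·S⁻¹ = [-11/25 -4/25; 16/25 -27/50]
x' − x̄ = [-42/25, -71/50] = K·y
y = (KᵀK)⁻¹·Kᵀ·(x' − x̄) = [2, 5]
z = y + H·x̄ = [2, 5] + [0, -3] = [2, 2]

z = [2, 2]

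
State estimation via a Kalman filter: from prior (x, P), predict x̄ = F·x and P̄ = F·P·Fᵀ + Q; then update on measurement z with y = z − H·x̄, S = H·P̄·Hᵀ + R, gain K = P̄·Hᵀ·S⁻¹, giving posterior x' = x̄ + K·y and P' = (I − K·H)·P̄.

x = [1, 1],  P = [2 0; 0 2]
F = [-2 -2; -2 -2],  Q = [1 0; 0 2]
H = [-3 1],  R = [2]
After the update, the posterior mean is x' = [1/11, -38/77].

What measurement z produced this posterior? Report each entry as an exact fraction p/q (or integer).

x̄ = F·x = [-4, -4]
P̄ = F·P·Fᵀ + Q = [17 16; 16 18]
S = H·P̄·Hᵀ + R = [77]
K = P̄·Hᵀ·S⁻¹ = [-5/11; -30/77]
x' − x̄ = [45/11, 270/77] = K·y
y = (KᵀK)⁻¹·Kᵀ·(x' − x̄) = [-9]
z = y + H·x̄ = [-9] + [8] = [-1]

z = [-1]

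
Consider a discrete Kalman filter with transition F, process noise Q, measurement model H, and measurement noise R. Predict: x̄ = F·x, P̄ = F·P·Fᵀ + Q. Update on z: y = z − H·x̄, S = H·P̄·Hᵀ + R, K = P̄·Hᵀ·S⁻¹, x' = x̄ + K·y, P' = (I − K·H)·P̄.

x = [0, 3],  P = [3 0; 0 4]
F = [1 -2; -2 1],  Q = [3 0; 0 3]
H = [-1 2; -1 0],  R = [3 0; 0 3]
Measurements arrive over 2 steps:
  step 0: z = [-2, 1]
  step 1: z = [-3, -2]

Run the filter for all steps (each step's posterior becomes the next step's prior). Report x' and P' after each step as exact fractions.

step 0: x' = [-112/95, -141/95], P' = [954/475 402/475; 402/475 501/475]
step 1: x' = [40829/19013, -6195/19013], P' = [32703/19013 14064/19013; 14064/19013 19098/19013]

step 0: x̄ = F·x = [-6, 3]
step 0: P̄ = F·P·Fᵀ + Q = [22 -14; -14 19]
step 0: y = z − H·x̄ = [-14, -5]
step 0: S = H·P̄·Hᵀ + R = [157 50; 50 25]
step 0: K = P̄·Hᵀ·S⁻¹ = [-2/19 -318/475; 8/19 -134/475]
step 0: x' = x̄ + K·y = [-112/95, -141/95]
step 0: P' = (I − K·H)·P̄ = [954/475 402/475; 402/475 501/475]
step 1: x̄ = F·x = [34/19, 83/95]
step 1: P̄ = F·P·Fᵀ + Q = [111/19 -36/19; -36/19 4134/475]
step 1: y = z − H·x̄ = [-281/95, -4/19]
step 1: S = H·P̄·Hᵀ + R = [24336/475 183/19; 183/19 168/19]
step 1: K = P̄·Hᵀ·S⁻¹ = [-1525/19013 -10901/19013; 8044/19013 -4688/19013]
step 1: x' = x̄ + K·y = [40829/19013, -6195/19013]
step 1: P' = (I − K·H)·P̄ = [32703/19013 14064/19013; 14064/19013 19098/19013]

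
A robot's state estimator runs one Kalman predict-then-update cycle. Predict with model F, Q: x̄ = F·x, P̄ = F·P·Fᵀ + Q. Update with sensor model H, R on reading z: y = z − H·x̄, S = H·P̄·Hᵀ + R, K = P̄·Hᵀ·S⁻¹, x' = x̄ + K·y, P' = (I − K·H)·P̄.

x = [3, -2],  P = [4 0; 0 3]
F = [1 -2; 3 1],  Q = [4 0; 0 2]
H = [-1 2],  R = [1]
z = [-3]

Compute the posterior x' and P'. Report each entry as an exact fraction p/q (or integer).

x̄ = F·x = [7, 7]
P̄ = F·P·Fᵀ + Q = [20 6; 6 41]
y = z − H·x̄ = [-10]
S = H·P̄·Hᵀ + R = [161]
K = P̄·Hᵀ·S⁻¹ = [-8/161; 76/161]
x' = x̄ + K·y = [1207/161, 367/161]
P' = (I − K·H)·P̄ = [3156/161 1574/161; 1574/161 825/161]

x' = [1207/161, 367/161]
P' = [3156/161 1574/161; 1574/161 825/161]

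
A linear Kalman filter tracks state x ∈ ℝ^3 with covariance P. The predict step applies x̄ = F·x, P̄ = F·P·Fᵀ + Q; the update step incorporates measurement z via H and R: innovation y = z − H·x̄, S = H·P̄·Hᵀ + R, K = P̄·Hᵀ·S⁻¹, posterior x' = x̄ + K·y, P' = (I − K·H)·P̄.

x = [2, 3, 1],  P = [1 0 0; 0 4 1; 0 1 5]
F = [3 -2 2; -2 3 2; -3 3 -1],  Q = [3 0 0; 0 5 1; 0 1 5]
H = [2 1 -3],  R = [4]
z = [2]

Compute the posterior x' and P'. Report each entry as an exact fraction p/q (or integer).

x' = [1177/854, 6119/854, 2251/854]
P' = [2831/854 1487/854 2147/854; 1487/854 63549/854 22237/854; 2147/854 22237/854 9085/854]

x̄ = F·x = [2, 7, 2]
P̄ = F·P·Fᵀ + Q = [40 -8 -35; -8 77 36; -35 36 49]
y = z − H·x̄ = [-3]
S = H·P̄·Hᵀ + R = [854]
K = P̄·Hᵀ·S⁻¹ = [177/854; -47/854; -181/854]
x' = x̄ + K·y = [1177/854, 6119/854, 2251/854]
P' = (I − K·H)·P̄ = [2831/854 1487/854 2147/854; 1487/854 63549/854 22237/854; 2147/854 22237/854 9085/854]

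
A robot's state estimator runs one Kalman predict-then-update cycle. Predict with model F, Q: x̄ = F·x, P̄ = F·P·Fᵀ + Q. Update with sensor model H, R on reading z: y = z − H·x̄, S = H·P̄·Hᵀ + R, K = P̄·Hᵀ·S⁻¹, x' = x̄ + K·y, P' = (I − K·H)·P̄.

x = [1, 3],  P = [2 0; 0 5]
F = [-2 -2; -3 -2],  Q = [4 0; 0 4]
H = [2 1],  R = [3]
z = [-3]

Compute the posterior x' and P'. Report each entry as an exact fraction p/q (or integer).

x̄ = F·x = [-8, -9]
P̄ = F·P·Fᵀ + Q = [32 32; 32 42]
y = z − H·x̄ = [22]
S = H·P̄·Hᵀ + R = [301]
K = P̄·Hᵀ·S⁻¹ = [96/301; 106/301]
x' = x̄ + K·y = [-296/301, -377/301]
P' = (I − K·H)·P̄ = [416/301 -544/301; -544/301 1406/301]

x' = [-296/301, -377/301]
P' = [416/301 -544/301; -544/301 1406/301]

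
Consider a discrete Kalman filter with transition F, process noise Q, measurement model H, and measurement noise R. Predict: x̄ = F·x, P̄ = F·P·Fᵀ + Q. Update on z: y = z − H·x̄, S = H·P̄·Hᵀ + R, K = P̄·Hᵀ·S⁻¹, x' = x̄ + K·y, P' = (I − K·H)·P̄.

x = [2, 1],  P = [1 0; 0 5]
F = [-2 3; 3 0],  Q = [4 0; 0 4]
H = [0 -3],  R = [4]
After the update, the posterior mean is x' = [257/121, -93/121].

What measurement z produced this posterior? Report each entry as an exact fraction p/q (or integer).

x̄ = F·x = [-1, 6]
P̄ = F·P·Fᵀ + Q = [53 -6; -6 13]
S = H·P̄·Hᵀ + R = [121]
K = P̄·Hᵀ·S⁻¹ = [18/121; -39/121]
x' − x̄ = [378/121, -819/121] = K·y
y = (KᵀK)⁻¹·Kᵀ·(x' − x̄) = [21]
z = y + H·x̄ = [21] + [-18] = [3]

z = [3]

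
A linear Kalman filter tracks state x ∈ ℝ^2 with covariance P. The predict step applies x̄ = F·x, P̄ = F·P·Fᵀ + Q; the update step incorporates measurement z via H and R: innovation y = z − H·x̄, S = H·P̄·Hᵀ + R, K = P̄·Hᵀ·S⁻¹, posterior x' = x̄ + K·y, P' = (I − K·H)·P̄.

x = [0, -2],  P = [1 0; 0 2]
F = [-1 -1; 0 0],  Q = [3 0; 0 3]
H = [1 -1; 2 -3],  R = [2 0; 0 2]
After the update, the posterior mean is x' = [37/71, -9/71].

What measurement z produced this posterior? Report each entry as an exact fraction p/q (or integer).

z = [-1, 2]

x̄ = F·x = [2, 0]
P̄ = F·P·Fᵀ + Q = [6 0; 0 3]
S = H·P̄·Hᵀ + R = [11 21; 21 53]
K = P̄·Hᵀ·S⁻¹ = [33/71 3/71; 15/71 -18/71]
x' − x̄ = [-105/71, -9/71] = K·y
y = (KᵀK)⁻¹·Kᵀ·(x' − x̄) = [-3, -2]
z = y + H·x̄ = [-3, -2] + [2, 4] = [-1, 2]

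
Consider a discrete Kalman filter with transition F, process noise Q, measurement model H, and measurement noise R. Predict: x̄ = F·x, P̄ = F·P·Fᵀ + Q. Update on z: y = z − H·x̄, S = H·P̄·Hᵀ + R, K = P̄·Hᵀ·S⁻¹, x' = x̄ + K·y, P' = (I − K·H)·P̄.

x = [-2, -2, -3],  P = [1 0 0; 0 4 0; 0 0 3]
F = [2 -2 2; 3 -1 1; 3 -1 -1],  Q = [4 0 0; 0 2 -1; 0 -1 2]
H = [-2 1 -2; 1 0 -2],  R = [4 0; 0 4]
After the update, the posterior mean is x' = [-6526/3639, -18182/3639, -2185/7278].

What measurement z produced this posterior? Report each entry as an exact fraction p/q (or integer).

x̄ = F·x = [-6, -7, -1]
P̄ = F·P·Fᵀ + Q = [36 20 8; 20 18 9; 8 9 18]
S = H·P̄·Hᵀ + R = [186 18; 18 80]
K = P̄·Hᵀ·S⁻¹ = [-1450/3639 412/1213; -809/3639 91/1213; -734/3639 -739/2426]
x' − x̄ = [15308/3639, 7291/3639, 5093/7278] = K·y
y = (KᵀK)⁻¹·Kᵀ·(x' − x̄) = [-8, 3]
z = y + H·x̄ = [-8, 3] + [7, -4] = [-1, -1]

z = [-1, -1]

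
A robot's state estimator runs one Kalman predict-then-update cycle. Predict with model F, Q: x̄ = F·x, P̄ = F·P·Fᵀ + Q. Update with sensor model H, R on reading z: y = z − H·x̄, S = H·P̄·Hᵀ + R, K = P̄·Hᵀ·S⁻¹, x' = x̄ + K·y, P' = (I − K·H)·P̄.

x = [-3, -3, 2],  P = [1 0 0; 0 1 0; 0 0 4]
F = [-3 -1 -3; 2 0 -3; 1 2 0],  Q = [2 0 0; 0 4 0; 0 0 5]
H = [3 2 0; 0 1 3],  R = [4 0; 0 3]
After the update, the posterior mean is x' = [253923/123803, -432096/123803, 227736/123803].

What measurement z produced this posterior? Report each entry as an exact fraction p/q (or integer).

z = [-1, 3]

x̄ = F·x = [6, -12, -9]
P̄ = F·P·Fᵀ + Q = [48 30 -5; 30 44 2; -5 2 10]
S = H·P̄·Hᵀ + R = [972 145; 145 149]
K = P̄·Hᵀ·S⁻¹ = [28221/123803 -15000/123803; 19272/123803 22790/123803; -6279/123803 32699/123803]
x' − x̄ = [-488895/123803, 1053540/123803, 1341963/123803] = K·y
y = (KᵀK)⁻¹·Kᵀ·(x' − x̄) = [5, 42]
z = y + H·x̄ = [5, 42] + [-6, -39] = [-1, 3]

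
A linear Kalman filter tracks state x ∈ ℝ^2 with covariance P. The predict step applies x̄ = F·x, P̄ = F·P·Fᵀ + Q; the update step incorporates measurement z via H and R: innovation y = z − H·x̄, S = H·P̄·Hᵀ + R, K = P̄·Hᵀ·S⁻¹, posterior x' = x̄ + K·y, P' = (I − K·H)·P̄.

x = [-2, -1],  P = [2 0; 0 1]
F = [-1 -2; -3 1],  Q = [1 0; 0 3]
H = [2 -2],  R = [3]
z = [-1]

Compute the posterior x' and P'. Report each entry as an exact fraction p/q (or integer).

x' = [118/29, 133/29]
P' = [191/29 188/29; 188/29 206/29]

x̄ = F·x = [4, 5]
P̄ = F·P·Fᵀ + Q = [7 4; 4 22]
y = z − H·x̄ = [1]
S = H·P̄·Hᵀ + R = [87]
K = P̄·Hᵀ·S⁻¹ = [2/29; -12/29]
x' = x̄ + K·y = [118/29, 133/29]
P' = (I − K·H)·P̄ = [191/29 188/29; 188/29 206/29]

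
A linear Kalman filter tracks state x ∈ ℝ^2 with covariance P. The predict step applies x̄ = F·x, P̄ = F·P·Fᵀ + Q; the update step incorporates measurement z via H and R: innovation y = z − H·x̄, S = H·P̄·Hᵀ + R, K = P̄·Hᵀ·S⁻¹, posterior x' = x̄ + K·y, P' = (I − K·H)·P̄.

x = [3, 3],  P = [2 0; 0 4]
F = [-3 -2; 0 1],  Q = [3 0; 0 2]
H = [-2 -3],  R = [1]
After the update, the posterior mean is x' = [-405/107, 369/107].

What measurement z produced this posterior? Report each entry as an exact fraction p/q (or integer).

x̄ = F·x = [-15, 3]
P̄ = F·P·Fᵀ + Q = [37 -8; -8 6]
S = H·P̄·Hᵀ + R = [107]
K = P̄·Hᵀ·S⁻¹ = [-50/107; -2/107]
x' − x̄ = [1200/107, 48/107] = K·y
y = (KᵀK)⁻¹·Kᵀ·(x' − x̄) = [-24]
z = y + H·x̄ = [-24] + [21] = [-3]

z = [-3]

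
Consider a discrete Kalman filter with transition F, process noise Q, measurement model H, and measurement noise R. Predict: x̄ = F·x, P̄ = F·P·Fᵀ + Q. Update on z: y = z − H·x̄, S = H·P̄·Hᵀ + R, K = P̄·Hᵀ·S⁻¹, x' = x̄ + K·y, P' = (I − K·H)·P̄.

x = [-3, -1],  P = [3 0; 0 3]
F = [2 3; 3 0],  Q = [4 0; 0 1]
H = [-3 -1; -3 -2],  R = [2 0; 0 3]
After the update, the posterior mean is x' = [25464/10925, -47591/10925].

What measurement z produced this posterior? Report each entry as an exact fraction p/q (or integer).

x̄ = F·x = [-9, -9]
P̄ = F·P·Fᵀ + Q = [43 18; 18 28]
S = H·P̄·Hᵀ + R = [525 605; 605 718]
K = P̄·Hᵀ·S⁻¹ = [-5721/10925 462/2185; 7674/10925 -1628/2185]
x' − x̄ = [123789/10925, 50734/10925] = K·y
y = (KᵀK)⁻¹·Kᵀ·(x' − x̄) = [-39, -43]
z = y + H·x̄ = [-39, -43] + [36, 45] = [-3, 2]

z = [-3, 2]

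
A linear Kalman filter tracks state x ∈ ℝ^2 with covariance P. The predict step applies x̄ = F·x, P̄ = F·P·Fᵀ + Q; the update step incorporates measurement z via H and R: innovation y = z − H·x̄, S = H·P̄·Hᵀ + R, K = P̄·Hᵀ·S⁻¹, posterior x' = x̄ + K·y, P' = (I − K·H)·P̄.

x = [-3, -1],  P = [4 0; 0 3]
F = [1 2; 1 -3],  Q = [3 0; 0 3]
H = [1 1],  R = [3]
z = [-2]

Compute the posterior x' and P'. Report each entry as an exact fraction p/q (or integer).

x' = [-125/28, 15/7]
P' = [507/28 -123/7; -123/7 138/7]

x̄ = F·x = [-5, 0]
P̄ = F·P·Fᵀ + Q = [19 -14; -14 34]
y = z − H·x̄ = [3]
S = H·P̄·Hᵀ + R = [28]
K = P̄·Hᵀ·S⁻¹ = [5/28; 5/7]
x' = x̄ + K·y = [-125/28, 15/7]
P' = (I − K·H)·P̄ = [507/28 -123/7; -123/7 138/7]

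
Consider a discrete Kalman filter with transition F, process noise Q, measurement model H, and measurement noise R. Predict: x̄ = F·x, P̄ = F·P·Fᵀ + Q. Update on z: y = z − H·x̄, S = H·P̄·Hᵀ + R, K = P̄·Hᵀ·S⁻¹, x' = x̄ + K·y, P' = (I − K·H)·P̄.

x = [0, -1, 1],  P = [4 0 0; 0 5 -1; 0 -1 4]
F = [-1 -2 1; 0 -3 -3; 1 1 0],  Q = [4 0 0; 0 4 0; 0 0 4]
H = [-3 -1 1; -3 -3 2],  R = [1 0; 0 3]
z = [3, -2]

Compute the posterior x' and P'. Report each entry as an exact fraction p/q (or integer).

x' = [-170397/102308, 131647/51154, 46873/102308]
P' = [45351/102308 -4515/51154 78993/102308; -4515/51154 57730/25577 129213/51154; 78993/102308 129213/51154 506643/102308]

x̄ = F·x = [3, 0, -1]
P̄ = F·P·Fᵀ + Q = [36 15 -15; 15 67 -12; -15 -12 13]
y = z − H·x̄ = [13, 9]
S = H·P̄·Hᵀ + R = [609 926; 926 1576]
K = P̄·Hᵀ·S⁻¹ = [-24015/51154 16341/102308; 13649/25577 -24803/51154; 5619/51154 343/102308]
x' = x̄ + K·y = [-170397/102308, 131647/51154, 46873/102308]
P' = (I − K·H)·P̄ = [45351/102308 -4515/51154 78993/102308; -4515/51154 57730/25577 129213/51154; 78993/102308 129213/51154 506643/102308]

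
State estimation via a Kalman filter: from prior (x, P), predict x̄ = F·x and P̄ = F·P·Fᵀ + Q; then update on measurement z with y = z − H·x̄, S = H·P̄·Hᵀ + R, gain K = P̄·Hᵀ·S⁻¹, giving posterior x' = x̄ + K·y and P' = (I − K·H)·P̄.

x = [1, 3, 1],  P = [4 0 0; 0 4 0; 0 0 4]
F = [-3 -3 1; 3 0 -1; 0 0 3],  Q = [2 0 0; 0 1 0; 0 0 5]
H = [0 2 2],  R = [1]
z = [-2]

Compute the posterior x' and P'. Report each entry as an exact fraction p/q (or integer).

x̄ = F·x = [-11, 2, 3]
P̄ = F·P·Fᵀ + Q = [78 -40 12; -40 41 -12; 12 -12 41]
y = z − H·x̄ = [-12]
S = H·P̄·Hᵀ + R = [233]
K = P̄·Hᵀ·S⁻¹ = [-56/233; 58/233; 58/233]
x' = x̄ + K·y = [-1891/233, -230/233, 3/233]
P' = (I − K·H)·P̄ = [15038/233 -6072/233 6044/233; -6072/233 6189/233 -6160/233; 6044/233 -6160/233 6189/233]

x' = [-1891/233, -230/233, 3/233]
P' = [15038/233 -6072/233 6044/233; -6072/233 6189/233 -6160/233; 6044/233 -6160/233 6189/233]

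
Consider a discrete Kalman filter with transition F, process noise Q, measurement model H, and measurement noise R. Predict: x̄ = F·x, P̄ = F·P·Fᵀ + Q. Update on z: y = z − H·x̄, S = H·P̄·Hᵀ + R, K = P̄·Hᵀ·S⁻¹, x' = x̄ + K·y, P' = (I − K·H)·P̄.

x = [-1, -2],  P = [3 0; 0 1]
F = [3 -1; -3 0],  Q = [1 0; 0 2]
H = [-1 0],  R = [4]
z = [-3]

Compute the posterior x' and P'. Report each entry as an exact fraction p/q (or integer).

x' = [83/33, -3/11]
P' = [116/33 -36/11; -36/11 76/11]

x̄ = F·x = [-1, 3]
P̄ = F·P·Fᵀ + Q = [29 -27; -27 29]
y = z − H·x̄ = [-4]
S = H·P̄·Hᵀ + R = [33]
K = P̄·Hᵀ·S⁻¹ = [-29/33; 9/11]
x' = x̄ + K·y = [83/33, -3/11]
P' = (I − K·H)·P̄ = [116/33 -36/11; -36/11 76/11]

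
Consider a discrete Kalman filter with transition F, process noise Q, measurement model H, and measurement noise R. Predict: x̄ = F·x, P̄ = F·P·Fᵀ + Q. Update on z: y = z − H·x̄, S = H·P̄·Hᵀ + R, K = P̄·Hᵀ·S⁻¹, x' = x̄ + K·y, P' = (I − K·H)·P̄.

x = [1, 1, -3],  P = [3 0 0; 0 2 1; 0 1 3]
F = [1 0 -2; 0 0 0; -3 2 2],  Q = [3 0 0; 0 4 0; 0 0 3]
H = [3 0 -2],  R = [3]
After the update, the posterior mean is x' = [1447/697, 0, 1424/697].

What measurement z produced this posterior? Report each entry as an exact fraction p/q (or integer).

x̄ = F·x = [7, 0, -7]
P̄ = F·P·Fᵀ + Q = [18 0 -25; 0 4 0; -25 0 58]
S = H·P̄·Hᵀ + R = [697]
K = P̄·Hᵀ·S⁻¹ = [104/697; 0; -191/697]
x' − x̄ = [-3432/697, 0, 6303/697] = K·y
y = (KᵀK)⁻¹·Kᵀ·(x' − x̄) = [-33]
z = y + H·x̄ = [-33] + [35] = [2]

z = [2]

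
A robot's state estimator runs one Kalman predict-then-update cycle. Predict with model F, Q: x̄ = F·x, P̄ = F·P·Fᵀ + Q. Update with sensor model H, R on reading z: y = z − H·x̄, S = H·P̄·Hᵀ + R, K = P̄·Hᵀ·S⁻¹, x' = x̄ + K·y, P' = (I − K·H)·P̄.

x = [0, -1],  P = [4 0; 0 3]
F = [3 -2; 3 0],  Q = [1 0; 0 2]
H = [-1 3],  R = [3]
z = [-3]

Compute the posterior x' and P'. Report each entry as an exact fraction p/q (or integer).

x̄ = F·x = [2, 0]
P̄ = F·P·Fᵀ + Q = [49 36; 36 38]
y = z − H·x̄ = [-1]
S = H·P̄·Hᵀ + R = [178]
K = P̄·Hᵀ·S⁻¹ = [59/178; 39/89]
x' = x̄ + K·y = [297/178, -39/89]
P' = (I − K·H)·P̄ = [5241/178 903/89; 903/89 340/89]

x' = [297/178, -39/89]
P' = [5241/178 903/89; 903/89 340/89]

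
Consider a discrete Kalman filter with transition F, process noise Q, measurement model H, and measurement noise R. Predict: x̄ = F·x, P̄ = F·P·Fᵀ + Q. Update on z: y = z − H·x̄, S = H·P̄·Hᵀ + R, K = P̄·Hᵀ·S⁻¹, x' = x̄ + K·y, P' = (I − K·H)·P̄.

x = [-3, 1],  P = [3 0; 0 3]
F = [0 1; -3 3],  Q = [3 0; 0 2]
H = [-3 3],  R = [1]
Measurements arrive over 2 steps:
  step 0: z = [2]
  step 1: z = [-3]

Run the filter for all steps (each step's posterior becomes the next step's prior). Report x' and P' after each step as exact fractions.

step 0: x̄ = F·x = [1, 12]
step 0: P̄ = F·P·Fᵀ + Q = [6 9; 9 56]
step 0: y = z − H·x̄ = [-31]
step 0: S = H·P̄·Hᵀ + R = [397]
step 0: K = P̄·Hᵀ·S⁻¹ = [9/397; 141/397]
step 0: x' = x̄ + K·y = [118/397, 393/397]
step 0: P' = (I − K·H)·P̄ = [2301/397 2304/397; 2304/397 2351/397]
step 1: x̄ = F·x = [393/397, 825/397]
step 1: P̄ = F·P·Fᵀ + Q = [3542/397 141/397; 141/397 1190/397]
step 1: y = z − H·x̄ = [-2487/397]
step 1: S = H·P̄·Hᵀ + R = [40447/397]
step 1: K = P̄·Hᵀ·S⁻¹ = [-10203/40447; 3147/40447]
step 1: x' = x̄ + K·y = [103956/40447, 64338/40447]
step 1: P' = (I − K·H)·P̄ = [98645/40447 95244/40447; 95244/40447 96293/40447]

step 0: x' = [118/397, 393/397], P' = [2301/397 2304/397; 2304/397 2351/397]
step 1: x' = [103956/40447, 64338/40447], P' = [98645/40447 95244/40447; 95244/40447 96293/40447]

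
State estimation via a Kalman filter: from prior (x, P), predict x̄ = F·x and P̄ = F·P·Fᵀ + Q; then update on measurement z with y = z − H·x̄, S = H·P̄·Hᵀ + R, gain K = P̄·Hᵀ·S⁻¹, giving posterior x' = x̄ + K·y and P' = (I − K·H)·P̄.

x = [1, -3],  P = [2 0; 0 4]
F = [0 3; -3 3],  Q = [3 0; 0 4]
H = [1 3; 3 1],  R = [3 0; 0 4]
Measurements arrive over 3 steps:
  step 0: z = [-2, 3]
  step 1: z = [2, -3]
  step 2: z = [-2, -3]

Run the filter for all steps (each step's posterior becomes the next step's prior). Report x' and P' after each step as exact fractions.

step 0: x' = [28205/22273, -24152/22273], P' = [12714/22273 -6618/22273; -6618/22273 10214/22273]
step 1: x' = [-56244008/50293369, 42157097/50293369], P' = [25652076/50293369 -12864792/50293369; -12864792/50293369 21543656/50293369]
step 2: x' = [-85371260230/103973819323, -33143234543/103973819323], P' = [53009613636/103973819323 -26562345960/103973819323; -26562345960/103973819323 44469650648/103973819323]

step 0: x̄ = F·x = [-9, -12]
step 0: P̄ = F·P·Fᵀ + Q = [39 36; 36 58]
step 0: y = z − H·x̄ = [43, 42]
step 0: S = H·P̄·Hᵀ + R = [780 651; 651 629]
step 0: K = P̄·Hᵀ·S⁻¹ = [-2380/22273 7881/22273; 8008/22273 -2410/22273]
step 0: x' = x̄ + K·y = [28205/22273, -24152/22273]
step 0: P' = (I − K·H)·P̄ = [12714/22273 -6618/22273; -6618/22273 10214/22273]
step 1: x̄ = F·x = [-72456/22273, -157071/22273]
step 1: P̄ = F·P·Fᵀ + Q = [158745/22273 151488/22273; 151488/22273 414568/22273]
step 1: y = z − H·x̄ = [588215/22273, 307620/22273]
step 1: S = H·P̄·Hᵀ + R = [4865604/22273 3234819/22273; 3234819/22273 2841293/22273]
step 1: K = P̄·Hᵀ·S⁻¹ = [-616300/7184767 16022859/50293369; 2465056/7184767 -4262680/50293369]
step 1: x' = x̄ + K·y = [-56244008/50293369, 42157097/50293369]
step 1: P' = (I − K·H)·P̄ = [25652076/50293369 -12864792/50293369; -12864792/50293369 21543656/50293369]
step 2: x̄ = F·x = [126471291/50293369, 295203315/50293369]
step 2: P̄ = F·P·Fᵀ + Q = [344773011/50293369 309676032/50293369; 309676032/50293369 857501320/50293369]
step 2: y = z − H·x̄ = [-1112667974/50293369, -117928185/7184767]
step 2: S = H·P̄·Hᵀ + R = [10071221190/50293369 957654759/7184767; 957654759/7184767 859955441/7184767]
step 2: K = P̄·Hᵀ·S⁻¹ = [-8892474748/103973819323 33116623737/103973819323; 35615535328/103973819323 -8804346808/103973819323]
step 2: x' = x̄ + K·y = [-85371260230/103973819323, -33143234543/103973819323]
step 2: P' = (I − K·H)·P̄ = [53009613636/103973819323 -26562345960/103973819323; -26562345960/103973819323 44469650648/103973819323]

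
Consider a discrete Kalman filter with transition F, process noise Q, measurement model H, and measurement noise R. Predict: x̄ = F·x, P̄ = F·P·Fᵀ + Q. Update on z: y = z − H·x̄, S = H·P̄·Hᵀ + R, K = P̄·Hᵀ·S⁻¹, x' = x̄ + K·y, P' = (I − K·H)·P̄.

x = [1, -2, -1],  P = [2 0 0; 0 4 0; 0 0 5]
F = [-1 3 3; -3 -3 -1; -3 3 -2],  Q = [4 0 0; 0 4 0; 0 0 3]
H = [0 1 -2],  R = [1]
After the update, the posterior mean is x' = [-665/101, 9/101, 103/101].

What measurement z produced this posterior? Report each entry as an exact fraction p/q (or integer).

x̄ = F·x = [-10, 4, -7]
P̄ = F·P·Fᵀ + Q = [87 -45 12; -45 63 -8; 12 -8 77]
S = H·P̄·Hᵀ + R = [404]
K = P̄·Hᵀ·S⁻¹ = [-69/404; 79/404; -81/202]
x' − x̄ = [345/101, -395/101, 810/101] = K·y
y = (KᵀK)⁻¹·Kᵀ·(x' − x̄) = [-20]
z = y + H·x̄ = [-20] + [18] = [-2]

z = [-2]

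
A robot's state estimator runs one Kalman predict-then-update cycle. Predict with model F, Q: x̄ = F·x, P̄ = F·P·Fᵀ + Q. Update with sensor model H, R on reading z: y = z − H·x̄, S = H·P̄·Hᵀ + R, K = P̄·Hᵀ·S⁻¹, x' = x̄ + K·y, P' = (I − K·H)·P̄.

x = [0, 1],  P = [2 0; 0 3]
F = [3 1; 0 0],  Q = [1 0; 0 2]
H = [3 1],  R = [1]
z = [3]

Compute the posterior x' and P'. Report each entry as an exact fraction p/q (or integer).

x̄ = F·x = [1, 0]
P̄ = F·P·Fᵀ + Q = [22 0; 0 2]
y = z − H·x̄ = [0]
S = H·P̄·Hᵀ + R = [201]
K = P̄·Hᵀ·S⁻¹ = [22/67; 2/201]
x' = x̄ + K·y = [1, 0]
P' = (I − K·H)·P̄ = [22/67 -44/67; -44/67 398/201]

x' = [1, 0]
P' = [22/67 -44/67; -44/67 398/201]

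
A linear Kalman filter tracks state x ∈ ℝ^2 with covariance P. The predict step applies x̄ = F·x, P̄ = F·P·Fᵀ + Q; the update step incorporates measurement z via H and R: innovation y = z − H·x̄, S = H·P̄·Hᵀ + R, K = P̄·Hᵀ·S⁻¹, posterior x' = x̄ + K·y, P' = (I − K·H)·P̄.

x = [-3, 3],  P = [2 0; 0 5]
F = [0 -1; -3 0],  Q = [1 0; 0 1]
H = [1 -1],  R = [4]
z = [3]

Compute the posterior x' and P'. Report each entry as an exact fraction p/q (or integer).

x' = [3/29, -24/29]
P' = [138/29 114/29; 114/29 190/29]

x̄ = F·x = [-3, 9]
P̄ = F·P·Fᵀ + Q = [6 0; 0 19]
y = z − H·x̄ = [15]
S = H·P̄·Hᵀ + R = [29]
K = P̄·Hᵀ·S⁻¹ = [6/29; -19/29]
x' = x̄ + K·y = [3/29, -24/29]
P' = (I − K·H)·P̄ = [138/29 114/29; 114/29 190/29]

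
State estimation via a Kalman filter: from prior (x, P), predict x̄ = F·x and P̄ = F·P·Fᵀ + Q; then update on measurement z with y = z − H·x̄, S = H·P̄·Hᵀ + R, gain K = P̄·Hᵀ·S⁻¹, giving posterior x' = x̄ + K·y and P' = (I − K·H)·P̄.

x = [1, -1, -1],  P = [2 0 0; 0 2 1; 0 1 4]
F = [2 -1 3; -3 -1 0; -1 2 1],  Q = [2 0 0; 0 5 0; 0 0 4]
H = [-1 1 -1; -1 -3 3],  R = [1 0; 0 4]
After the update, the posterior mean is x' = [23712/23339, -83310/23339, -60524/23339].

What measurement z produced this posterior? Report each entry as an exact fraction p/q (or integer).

x̄ = F·x = [0, -2, -4]
P̄ = F·P·Fᵀ + Q = [42 -13 9; -13 25 1; 9 1 22]
S = H·P̄·Hᵀ + R = [132 -137; -137 319]
K = P̄·Hᵀ·S⁻¹ = [-17128/23339 -5600/23339; 3720/23339 -2719/23339; -2172/23339 3018/23339]
x' − x̄ = [23712/23339, -36632/23339, 32832/23339] = K·y
y = (KᵀK)⁻¹·Kᵀ·(x' − x̄) = [-4, 8]
z = y + H·x̄ = [-4, 8] + [2, -6] = [-2, 2]

z = [-2, 2]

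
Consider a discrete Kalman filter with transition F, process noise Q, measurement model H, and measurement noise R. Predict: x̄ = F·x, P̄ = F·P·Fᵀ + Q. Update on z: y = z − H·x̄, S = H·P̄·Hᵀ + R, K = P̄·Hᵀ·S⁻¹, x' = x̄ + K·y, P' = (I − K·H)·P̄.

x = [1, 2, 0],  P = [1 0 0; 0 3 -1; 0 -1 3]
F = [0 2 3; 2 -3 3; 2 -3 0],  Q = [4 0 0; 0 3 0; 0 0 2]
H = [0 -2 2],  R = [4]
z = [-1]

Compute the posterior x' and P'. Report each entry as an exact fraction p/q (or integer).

x' = [95/22, -75/22, -257/66]
P' = [194/11 -141/11 -148/11; -141/11 362/11 349/11; -148/11 349/11 1040/33]

x̄ = F·x = [4, -4, -4]
P̄ = F·P·Fᵀ + Q = [31 12 -9; 12 79 40; -9 40 33]
y = z − H·x̄ = [-1]
S = H·P̄·Hᵀ + R = [132]
K = P̄·Hᵀ·S⁻¹ = [-7/22; -13/22; -7/66]
x' = x̄ + K·y = [95/22, -75/22, -257/66]
P' = (I − K·H)·P̄ = [194/11 -141/11 -148/11; -141/11 362/11 349/11; -148/11 349/11 1040/33]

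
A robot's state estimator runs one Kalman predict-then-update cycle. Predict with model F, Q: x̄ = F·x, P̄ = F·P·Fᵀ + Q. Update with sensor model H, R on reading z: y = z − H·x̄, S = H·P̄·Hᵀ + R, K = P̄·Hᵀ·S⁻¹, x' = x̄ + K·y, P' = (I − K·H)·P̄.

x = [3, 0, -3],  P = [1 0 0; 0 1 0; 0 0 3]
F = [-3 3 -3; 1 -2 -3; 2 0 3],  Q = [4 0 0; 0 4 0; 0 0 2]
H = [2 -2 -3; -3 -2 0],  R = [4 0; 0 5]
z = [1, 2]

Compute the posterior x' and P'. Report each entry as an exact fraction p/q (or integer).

x̄ = F·x = [0, 12, -3]
P̄ = F·P·Fᵀ + Q = [49 18 -33; 18 36 -25; -33 -25 33]
y = z − H·x̄ = [16, 26]
S = H·P̄·Hᵀ + R = [593 -561; -561 806]
K = P̄·Hᵀ·S⁻¹ = [27103/163237 -18198/163237; -39252/163237 -52839/163237; -9101/163237 23842/163237]
x' = x̄ + K·y = [-39500/163237, -43002/163237, -15435/163237]
P' = (I − K·H)·P̄ = [304796/163237 -411699/163237 441526/163237; -411699/163237 749646/163237 -721894/163237; 441526/163237 -721894/163237 787748/163237]

x' = [-39500/163237, -43002/163237, -15435/163237]
P' = [304796/163237 -411699/163237 441526/163237; -411699/163237 749646/163237 -721894/163237; 441526/163237 -721894/163237 787748/163237]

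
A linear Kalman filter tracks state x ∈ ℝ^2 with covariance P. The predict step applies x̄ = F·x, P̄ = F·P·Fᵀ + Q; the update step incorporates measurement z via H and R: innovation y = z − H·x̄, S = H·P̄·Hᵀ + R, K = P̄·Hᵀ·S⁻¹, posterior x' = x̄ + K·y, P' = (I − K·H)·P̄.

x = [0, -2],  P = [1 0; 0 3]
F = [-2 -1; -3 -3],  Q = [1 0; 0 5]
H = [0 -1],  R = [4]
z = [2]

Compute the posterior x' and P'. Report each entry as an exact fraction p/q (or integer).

x̄ = F·x = [2, 6]
P̄ = F·P·Fᵀ + Q = [8 15; 15 41]
y = z − H·x̄ = [8]
S = H·P̄·Hᵀ + R = [45]
K = P̄·Hᵀ·S⁻¹ = [-1/3; -41/45]
x' = x̄ + K·y = [-2/3, -58/45]
P' = (I − K·H)·P̄ = [3 4/3; 4/3 164/45]

x' = [-2/3, -58/45]
P' = [3 4/3; 4/3 164/45]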